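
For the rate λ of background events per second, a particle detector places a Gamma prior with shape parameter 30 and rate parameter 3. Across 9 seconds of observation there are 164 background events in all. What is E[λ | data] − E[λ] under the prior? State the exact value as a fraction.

37/6

Total count 164 over total exposure 9 seconds.
Posterior: α' = 30 + 164 = 194, β' = 3 + 9 = 12.
Posterior mean = 194/12 = 97/6; prior mean = 30/3 = 10. Difference = 97/6 − 10 = 37/6.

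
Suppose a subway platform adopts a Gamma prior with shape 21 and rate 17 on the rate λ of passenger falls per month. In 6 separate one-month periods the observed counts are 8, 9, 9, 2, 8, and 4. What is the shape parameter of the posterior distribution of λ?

61

Total count: 8 + 9 + 9 + 2 + 8 + 4 = 40.
Total exposure: 6 months.
The Gamma prior is conjugate for the Poisson rate, so λ | data ~ Gamma(21+40, 17+6) = Gamma(61, 23).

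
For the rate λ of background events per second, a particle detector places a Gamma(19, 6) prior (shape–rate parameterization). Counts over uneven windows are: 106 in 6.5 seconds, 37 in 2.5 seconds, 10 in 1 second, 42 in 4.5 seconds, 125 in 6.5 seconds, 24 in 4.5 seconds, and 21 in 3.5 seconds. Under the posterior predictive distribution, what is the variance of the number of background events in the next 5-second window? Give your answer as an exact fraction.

3072/49

Total count: 106 + 37 + 10 + 42 + 125 + 24 + 21 = 365.
Total exposure: 6.5 + 2.5 + 1 + 4.5 + 6.5 + 4.5 + 3.5 = 29 seconds.
Conjugate update: add total count to the shape and total exposure to the rate, giving Gamma(384, 35).
The posterior predictive for a window of length T is Negative Binomial with variance T·α'·(β'+T)/β'² = 5·384·40/1225 = 3072/49.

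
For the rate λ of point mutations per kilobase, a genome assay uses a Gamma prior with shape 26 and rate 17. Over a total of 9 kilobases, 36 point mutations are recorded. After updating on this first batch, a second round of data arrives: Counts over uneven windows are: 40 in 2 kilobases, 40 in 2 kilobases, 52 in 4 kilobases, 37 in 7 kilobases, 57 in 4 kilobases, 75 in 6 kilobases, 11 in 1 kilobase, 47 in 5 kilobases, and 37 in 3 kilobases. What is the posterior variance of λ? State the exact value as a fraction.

229/1800

Total count 36 over total exposure 9 kilobases.
After the first batch: Gamma(26 + 36, 17 + 9) = Gamma(62, 26).
Total count: 40 + 40 + 52 + 37 + 57 + 75 + 11 + 47 + 37 = 396.
Total exposure: 2 + 2 + 4 + 7 + 4 + 6 + 1 + 5 + 3 = 34 kilobases.
After the second batch: Gamma(62 + 396, 26 + 34) = Gamma(458, 60).
Posterior variance = α'/β'² = 458/3600 = 229/1800.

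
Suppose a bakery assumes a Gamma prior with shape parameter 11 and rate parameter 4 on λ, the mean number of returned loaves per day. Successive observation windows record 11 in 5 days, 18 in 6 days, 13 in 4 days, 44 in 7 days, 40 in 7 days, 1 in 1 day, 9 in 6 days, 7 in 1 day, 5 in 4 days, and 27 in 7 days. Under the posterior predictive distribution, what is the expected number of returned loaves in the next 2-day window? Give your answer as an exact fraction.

Total count: 11 + 18 + 13 + 44 + 40 + 1 + 9 + 7 + 5 + 27 = 175.
Total exposure: 5 + 6 + 4 + 7 + 7 + 1 + 6 + 1 + 4 + 7 = 48 days.
Posterior: α' = 11 + 175 = 186, β' = 4 + 48 = 52.
Predictive mean over a 2-day window = T·E[λ|data] = 2·186/52 = 93/13.

93/13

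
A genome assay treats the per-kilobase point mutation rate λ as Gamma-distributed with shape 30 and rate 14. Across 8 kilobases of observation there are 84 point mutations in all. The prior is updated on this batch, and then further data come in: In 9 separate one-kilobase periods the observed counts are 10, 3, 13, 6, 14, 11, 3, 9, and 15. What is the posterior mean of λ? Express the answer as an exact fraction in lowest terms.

Total count 84 over total exposure 8 kilobases.
After the first batch: Gamma(30 + 84, 14 + 8) = Gamma(114, 22).
Total count: 10 + 3 + 13 + 6 + 14 + 11 + 3 + 9 + 15 = 84.
Total exposure: 9 kilobases.
After the second batch: Gamma(114 + 84, 22 + 9) = Gamma(198, 31).
Posterior mean = α'/β' = 198/31.

198/31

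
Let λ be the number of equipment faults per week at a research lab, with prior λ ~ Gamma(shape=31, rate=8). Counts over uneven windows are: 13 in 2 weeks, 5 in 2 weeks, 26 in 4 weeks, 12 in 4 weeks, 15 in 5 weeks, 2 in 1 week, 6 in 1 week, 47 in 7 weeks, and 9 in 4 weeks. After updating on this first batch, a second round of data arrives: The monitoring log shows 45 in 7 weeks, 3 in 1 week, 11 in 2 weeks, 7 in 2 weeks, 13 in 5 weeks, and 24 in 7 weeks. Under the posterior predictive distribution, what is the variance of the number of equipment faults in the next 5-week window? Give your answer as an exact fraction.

Total count: 13 + 5 + 26 + 12 + 15 + 2 + 6 + 47 + 9 = 135.
Total exposure: 2 + 2 + 4 + 4 + 5 + 1 + 1 + 7 + 4 = 30 weeks.
After the first batch: Gamma(31 + 135, 8 + 30) = Gamma(166, 38).
Total count: 45 + 3 + 11 + 7 + 13 + 24 = 103.
Total exposure: 7 + 1 + 2 + 2 + 5 + 7 = 24 weeks.
After the second batch: Gamma(166 + 103, 38 + 24) = Gamma(269, 62).
The posterior predictive for a window of length T is Negative Binomial with variance T·α'·(β'+T)/β'² = 5·269·67/3844 = 90115/3844.

90115/3844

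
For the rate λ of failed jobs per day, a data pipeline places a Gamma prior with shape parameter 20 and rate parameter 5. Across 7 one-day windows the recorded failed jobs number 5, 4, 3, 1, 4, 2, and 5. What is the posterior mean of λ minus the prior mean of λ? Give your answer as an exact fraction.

Total count: 5 + 4 + 3 + 1 + 4 + 2 + 5 = 24.
Total exposure: 7 days.
Conjugate update: add total count to the shape and total exposure to the rate, giving Gamma(44, 12).
Posterior mean = 44/12 = 11/3; prior mean = 20/5 = 4. Difference = 11/3 − 4 = -1/3.

-1/3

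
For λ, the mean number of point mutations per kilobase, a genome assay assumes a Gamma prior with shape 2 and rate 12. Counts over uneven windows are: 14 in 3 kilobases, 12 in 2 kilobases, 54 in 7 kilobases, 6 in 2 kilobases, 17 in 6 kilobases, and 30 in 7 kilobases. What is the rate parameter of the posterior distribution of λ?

39

Total count: 14 + 12 + 54 + 6 + 17 + 30 = 133.
Total exposure: 3 + 2 + 7 + 2 + 6 + 7 = 27 kilobases.
The Gamma prior is conjugate for the Poisson rate, so λ | data ~ Gamma(2+133, 12+27) = Gamma(135, 39).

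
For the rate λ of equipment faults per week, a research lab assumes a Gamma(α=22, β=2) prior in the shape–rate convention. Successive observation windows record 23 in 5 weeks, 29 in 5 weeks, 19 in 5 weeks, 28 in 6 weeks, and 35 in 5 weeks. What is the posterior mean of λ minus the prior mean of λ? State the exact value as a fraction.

Total count: 23 + 29 + 19 + 28 + 35 = 134.
Total exposure: 5 + 5 + 5 + 6 + 5 = 26 weeks.
Posterior: α' = 22 + 134 = 156, β' = 2 + 26 = 28.
Posterior mean = 156/28 = 39/7; prior mean = 22/2 = 11. Difference = 39/7 − 11 = -38/7.

-38/7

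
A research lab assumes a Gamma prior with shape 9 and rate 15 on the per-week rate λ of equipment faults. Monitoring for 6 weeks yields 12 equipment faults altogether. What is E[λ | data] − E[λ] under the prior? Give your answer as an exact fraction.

2/5

Total count 12 over total exposure 6 weeks.
Posterior: α' = 9 + 12 = 21, β' = 15 + 6 = 21.
Posterior mean = 21/21 = 1; prior mean = 9/15 = 3/5. Difference = 1 − 3/5 = 2/5.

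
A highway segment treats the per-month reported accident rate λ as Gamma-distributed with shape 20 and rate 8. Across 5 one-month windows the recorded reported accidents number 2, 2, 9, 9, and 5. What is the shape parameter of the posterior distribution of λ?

47

Total count: 2 + 2 + 9 + 9 + 5 = 27.
Total exposure: 5 months.
By Gamma–Poisson conjugacy, the posterior is Gamma(α + Σx, β + Σt) = Gamma(20 + 27, 8 + 5) = Gamma(47, 13).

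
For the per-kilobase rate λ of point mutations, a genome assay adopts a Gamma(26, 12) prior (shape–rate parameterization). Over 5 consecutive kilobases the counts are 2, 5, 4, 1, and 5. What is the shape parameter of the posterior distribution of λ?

43

Total count: 2 + 5 + 4 + 1 + 5 = 17.
Total exposure: 5 kilobases.
Gamma(α, β) with Poisson data over total exposure Σt gives posterior Gamma(α+Σx, β+Σt) = Gamma(43, 17).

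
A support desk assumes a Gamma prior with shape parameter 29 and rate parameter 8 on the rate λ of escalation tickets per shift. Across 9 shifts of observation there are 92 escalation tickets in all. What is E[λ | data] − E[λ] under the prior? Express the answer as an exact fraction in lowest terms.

475/136

Total count 92 over total exposure 9 shifts.
Gamma(α, β) with Poisson data over total exposure Σt gives posterior Gamma(α+Σx, β+Σt) = Gamma(121, 17).
Posterior mean = 121/17 = 121/17; prior mean = 29/8 = 29/8. Difference = 121/17 − 29/8 = 475/136.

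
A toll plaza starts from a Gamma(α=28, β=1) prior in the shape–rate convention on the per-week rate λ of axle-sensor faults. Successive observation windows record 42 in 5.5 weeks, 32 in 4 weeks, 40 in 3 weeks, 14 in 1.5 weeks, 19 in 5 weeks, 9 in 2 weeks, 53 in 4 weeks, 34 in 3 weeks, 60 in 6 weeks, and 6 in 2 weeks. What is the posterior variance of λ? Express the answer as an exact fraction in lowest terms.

337/1369

Total count: 42 + 32 + 40 + 14 + 19 + 9 + 53 + 34 + 60 + 6 = 309.
Total exposure: 5.5 + 4 + 3 + 1.5 + 5 + 2 + 4 + 3 + 6 + 2 = 36 weeks.
The Gamma prior is conjugate for the Poisson rate, so λ | data ~ Gamma(28+309, 1+36) = Gamma(337, 37).
Posterior variance = α'/β'² = 337/1369.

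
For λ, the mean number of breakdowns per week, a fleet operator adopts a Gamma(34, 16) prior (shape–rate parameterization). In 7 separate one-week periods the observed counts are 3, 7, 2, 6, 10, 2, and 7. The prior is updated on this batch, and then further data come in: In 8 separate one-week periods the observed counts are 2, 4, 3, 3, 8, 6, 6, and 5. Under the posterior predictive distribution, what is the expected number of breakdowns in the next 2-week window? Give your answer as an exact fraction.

Total count: 3 + 7 + 2 + 6 + 10 + 2 + 7 = 37.
Total exposure: 7 weeks.
After the first batch: Gamma(34 + 37, 16 + 7) = Gamma(71, 23).
Total count: 2 + 4 + 3 + 3 + 8 + 6 + 6 + 5 = 37.
Total exposure: 8 weeks.
After the second batch: Gamma(71 + 37, 23 + 8) = Gamma(108, 31).
Predictive mean over a 2-week window = T·E[λ|data] = 2·108/31 = 216/31.

216/31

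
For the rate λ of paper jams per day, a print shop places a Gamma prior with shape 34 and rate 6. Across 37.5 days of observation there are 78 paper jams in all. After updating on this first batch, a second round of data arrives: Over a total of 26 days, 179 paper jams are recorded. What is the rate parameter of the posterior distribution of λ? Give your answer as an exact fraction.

139/2

Total count 78 over total exposure 37.5 days.
After the first batch: Gamma(34 + 78, 6 + 37.5) = Gamma(112, 87/2).
Total count 179 over total exposure 26 days.
After the second batch: Gamma(112 + 179, 87/2 + 26) = Gamma(291, 139/2).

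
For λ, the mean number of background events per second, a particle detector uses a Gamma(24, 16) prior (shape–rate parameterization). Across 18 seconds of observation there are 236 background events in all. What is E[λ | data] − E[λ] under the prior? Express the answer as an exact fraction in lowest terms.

209/34

Total count 236 over total exposure 18 seconds.
Posterior: α' = 24 + 236 = 260, β' = 16 + 18 = 34.
Posterior mean = 260/34 = 130/17; prior mean = 24/16 = 3/2. Difference = 130/17 − 3/2 = 209/34.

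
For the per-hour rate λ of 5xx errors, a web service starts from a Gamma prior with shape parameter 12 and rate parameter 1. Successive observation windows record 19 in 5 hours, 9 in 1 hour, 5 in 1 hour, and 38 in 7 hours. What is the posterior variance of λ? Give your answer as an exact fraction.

Total count: 19 + 9 + 5 + 38 = 71.
Total exposure: 5 + 1 + 1 + 7 = 14 hours.
The Gamma prior is conjugate for the Poisson rate, so λ | data ~ Gamma(12+71, 1+14) = Gamma(83, 15).
Posterior variance = α'/β'² = 83/225.

83/225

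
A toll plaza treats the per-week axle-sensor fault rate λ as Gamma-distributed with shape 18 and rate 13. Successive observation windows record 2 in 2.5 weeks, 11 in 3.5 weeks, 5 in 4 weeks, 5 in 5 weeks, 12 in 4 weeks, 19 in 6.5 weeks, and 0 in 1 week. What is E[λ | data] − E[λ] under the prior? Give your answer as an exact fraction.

450/1027

Total count: 2 + 11 + 5 + 5 + 12 + 19 + 0 = 54.
Total exposure: 2.5 + 3.5 + 4 + 5 + 4 + 6.5 + 1 = 26.5 weeks.
Conjugate update: add total count to the shape and total exposure to the rate, giving Gamma(72, 79/2).
Posterior mean = 72/(79/2) = 144/79; prior mean = 18/13 = 18/13. Difference = 144/79 − 18/13 = 450/1027.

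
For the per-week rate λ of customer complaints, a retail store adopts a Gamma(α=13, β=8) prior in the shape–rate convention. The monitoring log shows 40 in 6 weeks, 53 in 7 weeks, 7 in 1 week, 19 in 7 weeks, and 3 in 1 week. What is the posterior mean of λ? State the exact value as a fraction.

Total count: 40 + 53 + 7 + 19 + 3 = 122.
Total exposure: 6 + 7 + 1 + 7 + 1 = 22 weeks.
Posterior: α' = 13 + 122 = 135, β' = 8 + 22 = 30.
Posterior mean = α'/β' = 135/30 = 9/2.

9/2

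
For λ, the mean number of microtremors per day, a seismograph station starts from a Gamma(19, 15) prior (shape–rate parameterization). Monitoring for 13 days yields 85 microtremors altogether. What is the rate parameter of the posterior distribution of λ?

Total count 85 over total exposure 13 days.
Conjugate update: add total count to the shape and total exposure to the rate, giving Gamma(104, 28).

28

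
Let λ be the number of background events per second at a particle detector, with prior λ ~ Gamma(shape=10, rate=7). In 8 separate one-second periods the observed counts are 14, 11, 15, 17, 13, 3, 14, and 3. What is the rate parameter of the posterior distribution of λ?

15

Total count: 14 + 11 + 15 + 17 + 13 + 3 + 14 + 3 = 90.
Total exposure: 8 seconds.
By Gamma–Poisson conjugacy, the posterior is Gamma(α + Σx, β + Σt) = Gamma(10 + 90, 7 + 8) = Gamma(100, 15).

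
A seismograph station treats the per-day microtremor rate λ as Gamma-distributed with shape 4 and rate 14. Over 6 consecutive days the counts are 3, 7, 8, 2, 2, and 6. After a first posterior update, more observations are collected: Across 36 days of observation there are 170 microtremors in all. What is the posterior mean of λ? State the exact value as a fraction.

Total count: 3 + 7 + 8 + 2 + 2 + 6 = 28.
Total exposure: 6 days.
After the first batch: Gamma(4 + 28, 14 + 6) = Gamma(32, 20).
Total count 170 over total exposure 36 days.
After the second batch: Gamma(32 + 170, 20 + 36) = Gamma(202, 56).
Posterior mean = α'/β' = 202/56 = 101/28.

101/28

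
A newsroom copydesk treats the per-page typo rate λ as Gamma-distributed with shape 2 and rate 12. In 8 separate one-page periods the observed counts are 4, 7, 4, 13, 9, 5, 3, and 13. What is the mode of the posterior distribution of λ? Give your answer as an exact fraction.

Total count: 4 + 7 + 4 + 13 + 9 + 5 + 3 + 13 = 58.
Total exposure: 8 pages.
Conjugate update: add total count to the shape and total exposure to the rate, giving Gamma(60, 20).
Posterior mode = (α'−1)/β' = 59/20.

59/20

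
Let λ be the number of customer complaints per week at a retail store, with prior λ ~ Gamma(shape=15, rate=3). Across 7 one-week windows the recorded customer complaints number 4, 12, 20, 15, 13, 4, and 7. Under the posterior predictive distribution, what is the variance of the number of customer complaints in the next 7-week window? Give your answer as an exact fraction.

1071/10

Total count: 4 + 12 + 20 + 15 + 13 + 4 + 7 = 75.
Total exposure: 7 weeks.
The Gamma prior is conjugate for the Poisson rate, so λ | data ~ Gamma(15+75, 3+7) = Gamma(90, 10).
The posterior predictive for a window of length T is Negative Binomial with variance T·α'·(β'+T)/β'² = 7·90·17/100 = 1071/10.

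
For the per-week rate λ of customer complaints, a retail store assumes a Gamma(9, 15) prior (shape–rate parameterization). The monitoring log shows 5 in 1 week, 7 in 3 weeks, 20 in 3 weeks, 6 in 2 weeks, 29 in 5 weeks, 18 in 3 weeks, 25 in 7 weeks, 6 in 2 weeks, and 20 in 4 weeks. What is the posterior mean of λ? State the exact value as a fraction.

Total count: 5 + 7 + 20 + 6 + 29 + 18 + 25 + 6 + 20 = 136.
Total exposure: 1 + 3 + 3 + 2 + 5 + 3 + 7 + 2 + 4 = 30 weeks.
Conjugate update: add total count to the shape and total exposure to the rate, giving Gamma(145, 45).
Posterior mean = α'/β' = 145/45 = 29/9.

29/9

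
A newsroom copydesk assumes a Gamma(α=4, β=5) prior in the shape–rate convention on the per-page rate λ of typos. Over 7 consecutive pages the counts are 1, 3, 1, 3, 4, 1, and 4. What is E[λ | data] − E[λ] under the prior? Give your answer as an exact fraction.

Total count: 1 + 3 + 1 + 3 + 4 + 1 + 4 = 17.
Total exposure: 7 pages.
Gamma(α, β) with Poisson data over total exposure Σt gives posterior Gamma(α+Σx, β+Σt) = Gamma(21, 12).
Posterior mean = 21/12 = 7/4; prior mean = 4/5 = 4/5. Difference = 7/4 − 4/5 = 19/20.

19/20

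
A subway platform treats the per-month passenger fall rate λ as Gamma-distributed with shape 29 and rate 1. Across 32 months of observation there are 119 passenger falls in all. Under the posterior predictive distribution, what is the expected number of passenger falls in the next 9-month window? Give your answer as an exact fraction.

Total count 119 over total exposure 32 months.
Gamma(α, β) with Poisson data over total exposure Σt gives posterior Gamma(α+Σx, β+Σt) = Gamma(148, 33).
Predictive mean over a 9-month window = T·E[λ|data] = 9·148/33 = 444/11.

444/11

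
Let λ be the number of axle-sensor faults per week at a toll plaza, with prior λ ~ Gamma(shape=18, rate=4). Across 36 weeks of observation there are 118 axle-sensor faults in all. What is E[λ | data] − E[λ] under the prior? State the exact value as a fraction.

-11/10

Total count 118 over total exposure 36 weeks.
Posterior: α' = 18 + 118 = 136, β' = 4 + 36 = 40.
Posterior mean = 136/40 = 17/5; prior mean = 18/4 = 9/2. Difference = 17/5 − 9/2 = -11/10.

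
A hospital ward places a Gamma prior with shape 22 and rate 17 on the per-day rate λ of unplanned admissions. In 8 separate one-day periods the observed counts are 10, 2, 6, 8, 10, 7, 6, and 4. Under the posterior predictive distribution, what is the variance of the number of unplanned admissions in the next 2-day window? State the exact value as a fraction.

162/25

Total count: 10 + 2 + 6 + 8 + 10 + 7 + 6 + 4 = 53.
Total exposure: 8 days.
Gamma(α, β) with Poisson data over total exposure Σt gives posterior Gamma(α+Σx, β+Σt) = Gamma(75, 25).
The posterior predictive for a window of length T is Negative Binomial with variance T·α'·(β'+T)/β'² = 2·75·27/625 = 162/25.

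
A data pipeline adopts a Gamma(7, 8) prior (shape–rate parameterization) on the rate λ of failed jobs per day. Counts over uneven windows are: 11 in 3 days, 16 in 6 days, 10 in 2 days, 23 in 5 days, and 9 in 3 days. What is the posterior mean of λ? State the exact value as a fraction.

Total count: 11 + 16 + 10 + 23 + 9 = 69.
Total exposure: 3 + 6 + 2 + 5 + 3 = 19 days.
Conjugate update: add total count to the shape and total exposure to the rate, giving Gamma(76, 27).
Posterior mean = α'/β' = 76/27.

76/27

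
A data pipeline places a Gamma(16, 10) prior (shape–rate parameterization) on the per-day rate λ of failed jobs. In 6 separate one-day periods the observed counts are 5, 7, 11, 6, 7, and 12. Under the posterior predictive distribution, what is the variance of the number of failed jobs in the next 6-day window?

Total count: 5 + 7 + 11 + 6 + 7 + 12 = 48.
Total exposure: 6 days.
Conjugate update: add total count to the shape and total exposure to the rate, giving Gamma(64, 16).
The posterior predictive for a window of length T is Negative Binomial with variance T·α'·(β'+T)/β'² = 6·64·22/256 = 33.

33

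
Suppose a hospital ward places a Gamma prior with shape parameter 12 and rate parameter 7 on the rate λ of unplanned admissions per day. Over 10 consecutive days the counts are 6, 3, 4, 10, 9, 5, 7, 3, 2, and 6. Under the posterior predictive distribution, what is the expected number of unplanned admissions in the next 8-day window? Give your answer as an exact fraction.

Total count: 6 + 3 + 4 + 10 + 9 + 5 + 7 + 3 + 2 + 6 = 55.
Total exposure: 10 days.
By Gamma–Poisson conjugacy, the posterior is Gamma(α + Σx, β + Σt) = Gamma(12 + 55, 7 + 10) = Gamma(67, 17).
Predictive mean over an 8-day window = T·E[λ|data] = 8·67/17 = 536/17.

536/17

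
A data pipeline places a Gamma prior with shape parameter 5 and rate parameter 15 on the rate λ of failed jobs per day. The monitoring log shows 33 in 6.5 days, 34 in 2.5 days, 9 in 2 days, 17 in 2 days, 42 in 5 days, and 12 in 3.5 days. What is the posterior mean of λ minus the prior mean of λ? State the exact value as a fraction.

Total count: 33 + 34 + 9 + 17 + 42 + 12 = 147.
Total exposure: 6.5 + 2.5 + 2 + 2 + 5 + 3.5 = 21.5 days.
Conjugate update: add total count to the shape and total exposure to the rate, giving Gamma(152, 73/2).
Posterior mean = 152/(73/2) = 304/73; prior mean = 5/15 = 1/3. Difference = 304/73 − 1/3 = 839/219.

839/219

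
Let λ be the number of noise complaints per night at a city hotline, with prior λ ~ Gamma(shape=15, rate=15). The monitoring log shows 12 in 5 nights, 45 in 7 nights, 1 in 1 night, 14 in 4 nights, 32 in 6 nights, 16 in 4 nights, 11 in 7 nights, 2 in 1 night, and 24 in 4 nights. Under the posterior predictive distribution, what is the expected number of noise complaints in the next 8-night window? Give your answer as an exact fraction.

Total count: 12 + 45 + 1 + 14 + 32 + 16 + 11 + 2 + 24 = 157.
Total exposure: 5 + 7 + 1 + 4 + 6 + 4 + 7 + 1 + 4 = 39 nights.
Conjugate update: add total count to the shape and total exposure to the rate, giving Gamma(172, 54).
Predictive mean over an 8-night window = T·E[λ|data] = 8·172/54 = 688/27.

688/27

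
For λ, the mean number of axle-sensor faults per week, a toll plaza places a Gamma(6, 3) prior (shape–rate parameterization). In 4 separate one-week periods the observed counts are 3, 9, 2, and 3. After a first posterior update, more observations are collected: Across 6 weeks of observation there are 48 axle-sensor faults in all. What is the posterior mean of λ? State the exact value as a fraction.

71/13

Total count: 3 + 9 + 2 + 3 = 17.
Total exposure: 4 weeks.
After the first batch: Gamma(6 + 17, 3 + 4) = Gamma(23, 7).
Total count 48 over total exposure 6 weeks.
After the second batch: Gamma(23 + 48, 7 + 6) = Gamma(71, 13).
Posterior mean = α'/β' = 71/13.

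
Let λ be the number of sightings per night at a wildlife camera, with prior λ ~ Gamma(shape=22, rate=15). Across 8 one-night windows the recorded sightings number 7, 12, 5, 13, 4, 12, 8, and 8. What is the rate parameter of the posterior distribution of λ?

Total count: 7 + 12 + 5 + 13 + 4 + 12 + 8 + 8 = 69.
Total exposure: 8 nights.
Posterior: α' = 22 + 69 = 91, β' = 15 + 8 = 23.

23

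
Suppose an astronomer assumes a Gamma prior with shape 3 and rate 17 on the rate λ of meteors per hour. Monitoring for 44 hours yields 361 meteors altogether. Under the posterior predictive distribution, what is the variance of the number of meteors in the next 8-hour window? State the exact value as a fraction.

200928/3721

Total count 361 over total exposure 44 hours.
Gamma(α, β) with Poisson data over total exposure Σt gives posterior Gamma(α+Σx, β+Σt) = Gamma(364, 61).
The posterior predictive for a window of length T is Negative Binomial with variance T·α'·(β'+T)/β'² = 8·364·69/3721 = 200928/3721.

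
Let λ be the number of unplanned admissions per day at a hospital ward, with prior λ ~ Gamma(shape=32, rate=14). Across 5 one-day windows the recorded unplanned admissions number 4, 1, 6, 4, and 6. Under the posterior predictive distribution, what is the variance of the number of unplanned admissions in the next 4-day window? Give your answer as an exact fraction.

4876/361

Total count: 4 + 1 + 6 + 4 + 6 = 21.
Total exposure: 5 days.
Conjugate update: add total count to the shape and total exposure to the rate, giving Gamma(53, 19).
The posterior predictive for a window of length T is Negative Binomial with variance T·α'·(β'+T)/β'² = 4·53·23/361 = 4876/361.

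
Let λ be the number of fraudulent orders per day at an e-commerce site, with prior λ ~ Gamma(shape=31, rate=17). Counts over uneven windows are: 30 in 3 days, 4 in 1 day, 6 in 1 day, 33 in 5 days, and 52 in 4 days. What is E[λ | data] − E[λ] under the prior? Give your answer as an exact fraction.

Total count: 30 + 4 + 6 + 33 + 52 = 125.
Total exposure: 3 + 1 + 1 + 5 + 4 = 14 days.
By Gamma–Poisson conjugacy, the posterior is Gamma(α + Σx, β + Σt) = Gamma(31 + 125, 17 + 14) = Gamma(156, 31).
Posterior mean = 156/31 = 156/31; prior mean = 31/17 = 31/17. Difference = 156/31 − 31/17 = 1691/527.

1691/527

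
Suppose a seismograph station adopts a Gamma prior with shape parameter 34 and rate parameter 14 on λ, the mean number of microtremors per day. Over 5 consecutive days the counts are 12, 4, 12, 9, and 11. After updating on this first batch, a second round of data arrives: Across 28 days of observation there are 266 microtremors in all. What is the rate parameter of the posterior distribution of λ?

47

Total count: 12 + 4 + 12 + 9 + 11 = 48.
Total exposure: 5 days.
After the first batch: Gamma(34 + 48, 14 + 5) = Gamma(82, 19).
Total count 266 over total exposure 28 days.
After the second batch: Gamma(82 + 266, 19 + 28) = Gamma(348, 47).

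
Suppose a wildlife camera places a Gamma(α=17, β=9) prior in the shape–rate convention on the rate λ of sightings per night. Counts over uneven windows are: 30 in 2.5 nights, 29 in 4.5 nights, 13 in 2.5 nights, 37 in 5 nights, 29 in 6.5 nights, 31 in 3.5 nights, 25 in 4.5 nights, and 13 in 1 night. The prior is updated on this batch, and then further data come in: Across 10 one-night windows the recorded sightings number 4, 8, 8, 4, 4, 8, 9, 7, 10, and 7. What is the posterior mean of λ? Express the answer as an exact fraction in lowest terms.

293/49

Total count: 30 + 29 + 13 + 37 + 29 + 31 + 25 + 13 = 207.
Total exposure: 2.5 + 4.5 + 2.5 + 5 + 6.5 + 3.5 + 4.5 + 1 = 30 nights.
After the first batch: Gamma(17 + 207, 9 + 30) = Gamma(224, 39).
Total count: 4 + 8 + 8 + 4 + 4 + 8 + 9 + 7 + 10 + 7 = 69.
Total exposure: 10 nights.
After the second batch: Gamma(224 + 69, 39 + 10) = Gamma(293, 49).
Posterior mean = α'/β' = 293/49.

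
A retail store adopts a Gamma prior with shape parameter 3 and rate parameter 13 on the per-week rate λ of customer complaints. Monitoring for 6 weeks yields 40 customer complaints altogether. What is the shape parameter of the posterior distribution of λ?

Total count 40 over total exposure 6 weeks.
By Gamma–Poisson conjugacy, the posterior is Gamma(α + Σx, β + Σt) = Gamma(3 + 40, 13 + 6) = Gamma(43, 19).

43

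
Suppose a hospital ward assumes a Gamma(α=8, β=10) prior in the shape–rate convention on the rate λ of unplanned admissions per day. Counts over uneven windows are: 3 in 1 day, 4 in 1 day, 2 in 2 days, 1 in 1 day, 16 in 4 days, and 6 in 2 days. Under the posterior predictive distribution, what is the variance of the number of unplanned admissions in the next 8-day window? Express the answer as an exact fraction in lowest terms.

9280/441

Total count: 3 + 4 + 2 + 1 + 16 + 6 = 32.
Total exposure: 1 + 1 + 2 + 1 + 4 + 2 = 11 days.
Conjugate update: add total count to the shape and total exposure to the rate, giving Gamma(40, 21).
The posterior predictive for a window of length T is Negative Binomial with variance T·α'·(β'+T)/β'² = 8·40·29/441 = 9280/441.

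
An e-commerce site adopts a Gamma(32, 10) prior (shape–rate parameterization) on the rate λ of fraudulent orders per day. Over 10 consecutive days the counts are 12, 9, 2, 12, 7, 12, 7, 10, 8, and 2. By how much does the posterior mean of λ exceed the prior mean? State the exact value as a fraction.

49/20

Total count: 12 + 9 + 2 + 12 + 7 + 12 + 7 + 10 + 8 + 2 = 81.
Total exposure: 10 days.
Posterior: α' = 32 + 81 = 113, β' = 10 + 10 = 20.
Posterior mean = 113/20 = 113/20; prior mean = 32/10 = 16/5. Difference = 113/20 − 16/5 = 49/20.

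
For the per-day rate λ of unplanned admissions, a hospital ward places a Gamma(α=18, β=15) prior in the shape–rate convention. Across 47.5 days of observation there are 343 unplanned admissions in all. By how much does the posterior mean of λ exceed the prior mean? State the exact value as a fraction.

Total count 343 over total exposure 47.5 days.
By Gamma–Poisson conjugacy, the posterior is Gamma(α + Σx, β + Σt) = Gamma(18 + 343, 15 + 47.5) = Gamma(361, 125/2).
Posterior mean = 361/(125/2) = 722/125; prior mean = 18/15 = 6/5. Difference = 722/125 − 6/5 = 572/125.

572/125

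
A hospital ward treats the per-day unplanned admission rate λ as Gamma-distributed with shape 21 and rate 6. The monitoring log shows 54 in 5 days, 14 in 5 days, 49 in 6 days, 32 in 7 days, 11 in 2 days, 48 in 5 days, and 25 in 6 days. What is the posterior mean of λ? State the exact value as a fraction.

127/21

Total count: 54 + 14 + 49 + 32 + 11 + 48 + 25 = 233.
Total exposure: 5 + 5 + 6 + 7 + 2 + 5 + 6 = 36 days.
Conjugate update: add total count to the shape and total exposure to the rate, giving Gamma(254, 42).
Posterior mean = α'/β' = 254/42 = 127/21.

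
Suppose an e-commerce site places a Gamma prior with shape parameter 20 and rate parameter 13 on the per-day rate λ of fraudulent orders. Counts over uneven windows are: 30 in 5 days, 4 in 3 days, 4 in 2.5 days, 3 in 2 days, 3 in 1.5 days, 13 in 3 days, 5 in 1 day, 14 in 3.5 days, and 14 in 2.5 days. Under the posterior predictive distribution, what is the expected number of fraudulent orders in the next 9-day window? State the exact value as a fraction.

Total count: 30 + 4 + 4 + 3 + 3 + 13 + 5 + 14 + 14 = 90.
Total exposure: 5 + 3 + 2.5 + 2 + 1.5 + 3 + 1 + 3.5 + 2.5 = 24 days.
The Gamma prior is conjugate for the Poisson rate, so λ | data ~ Gamma(20+90, 13+24) = Gamma(110, 37).
Predictive mean over a 9-day window = T·E[λ|data] = 9·110/37 = 990/37.

990/37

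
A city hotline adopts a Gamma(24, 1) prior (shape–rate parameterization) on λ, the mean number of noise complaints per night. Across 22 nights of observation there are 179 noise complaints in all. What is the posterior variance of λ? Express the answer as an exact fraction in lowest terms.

203/529

Total count 179 over total exposure 22 nights.
Posterior: α' = 24 + 179 = 203, β' = 1 + 22 = 23.
Posterior variance = α'/β'² = 203/529.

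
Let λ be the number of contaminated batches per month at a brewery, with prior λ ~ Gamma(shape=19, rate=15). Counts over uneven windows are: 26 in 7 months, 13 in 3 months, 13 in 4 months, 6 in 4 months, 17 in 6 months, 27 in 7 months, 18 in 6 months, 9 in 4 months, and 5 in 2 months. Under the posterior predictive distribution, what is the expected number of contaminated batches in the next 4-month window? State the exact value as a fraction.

306/29

Total count: 26 + 13 + 13 + 6 + 17 + 27 + 18 + 9 + 5 = 134.
Total exposure: 7 + 3 + 4 + 4 + 6 + 7 + 6 + 4 + 2 = 43 months.
The Gamma prior is conjugate for the Poisson rate, so λ | data ~ Gamma(19+134, 15+43) = Gamma(153, 58).
Predictive mean over a 4-month window = T·E[λ|data] = 4·153/58 = 306/29.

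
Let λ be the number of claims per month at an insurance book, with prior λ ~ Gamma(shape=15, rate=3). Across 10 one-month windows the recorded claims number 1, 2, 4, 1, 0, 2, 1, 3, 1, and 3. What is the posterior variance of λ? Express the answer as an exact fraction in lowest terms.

Total count: 1 + 2 + 4 + 1 + 0 + 2 + 1 + 3 + 1 + 3 = 18.
Total exposure: 10 months.
By Gamma–Poisson conjugacy, the posterior is Gamma(α + Σx, β + Σt) = Gamma(15 + 18, 3 + 10) = Gamma(33, 13).
Posterior variance = α'/β'² = 33/169.

33/169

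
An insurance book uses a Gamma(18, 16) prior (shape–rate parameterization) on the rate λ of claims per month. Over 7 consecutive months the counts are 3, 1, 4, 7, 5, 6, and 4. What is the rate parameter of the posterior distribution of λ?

Total count: 3 + 1 + 4 + 7 + 5 + 6 + 4 = 30.
Total exposure: 7 months.
Posterior: α' = 18 + 30 = 48, β' = 16 + 7 = 23.

23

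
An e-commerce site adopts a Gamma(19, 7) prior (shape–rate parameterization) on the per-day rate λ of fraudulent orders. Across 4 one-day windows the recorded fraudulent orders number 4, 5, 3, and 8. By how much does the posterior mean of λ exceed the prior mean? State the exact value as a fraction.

Total count: 4 + 5 + 3 + 8 = 20.
Total exposure: 4 days.
Posterior: α' = 19 + 20 = 39, β' = 7 + 4 = 11.
Posterior mean = 39/11 = 39/11; prior mean = 19/7 = 19/7. Difference = 39/11 − 19/7 = 64/77.

64/77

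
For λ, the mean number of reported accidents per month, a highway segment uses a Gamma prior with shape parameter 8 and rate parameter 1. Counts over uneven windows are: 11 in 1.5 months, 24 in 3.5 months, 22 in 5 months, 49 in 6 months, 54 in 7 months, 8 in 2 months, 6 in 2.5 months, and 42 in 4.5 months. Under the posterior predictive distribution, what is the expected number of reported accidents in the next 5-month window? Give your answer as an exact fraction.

1120/33

Total count: 11 + 24 + 22 + 49 + 54 + 8 + 6 + 42 = 216.
Total exposure: 1.5 + 3.5 + 5 + 6 + 7 + 2 + 2.5 + 4.5 = 32 months.
Gamma(α, β) with Poisson data over total exposure Σt gives posterior Gamma(α+Σx, β+Σt) = Gamma(224, 33).
Predictive mean over a 5-month window = T·E[λ|data] = 5·224/33 = 1120/33.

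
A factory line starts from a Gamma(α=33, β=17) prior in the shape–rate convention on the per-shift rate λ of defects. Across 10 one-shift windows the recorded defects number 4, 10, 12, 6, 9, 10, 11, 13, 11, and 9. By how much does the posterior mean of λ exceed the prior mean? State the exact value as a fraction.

Total count: 4 + 10 + 12 + 6 + 9 + 10 + 11 + 13 + 11 + 9 = 95.
Total exposure: 10 shifts.
Posterior: α' = 33 + 95 = 128, β' = 17 + 10 = 27.
Posterior mean = 128/27 = 128/27; prior mean = 33/17 = 33/17. Difference = 128/27 − 33/17 = 1285/459.

1285/459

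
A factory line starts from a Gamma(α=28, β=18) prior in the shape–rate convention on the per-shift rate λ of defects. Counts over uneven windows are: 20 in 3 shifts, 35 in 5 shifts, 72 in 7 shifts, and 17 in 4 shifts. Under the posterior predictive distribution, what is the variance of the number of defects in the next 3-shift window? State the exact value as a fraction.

20640/1369

Total count: 20 + 35 + 72 + 17 = 144.
Total exposure: 3 + 5 + 7 + 4 = 19 shifts.
Gamma(α, β) with Poisson data over total exposure Σt gives posterior Gamma(α+Σx, β+Σt) = Gamma(172, 37).
The posterior predictive for a window of length T is Negative Binomial with variance T·α'·(β'+T)/β'² = 3·172·40/1369 = 20640/1369.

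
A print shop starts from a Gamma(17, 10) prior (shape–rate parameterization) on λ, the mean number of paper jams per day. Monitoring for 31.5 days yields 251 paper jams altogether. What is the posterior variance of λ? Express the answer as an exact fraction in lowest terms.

Total count 251 over total exposure 31.5 days.
Conjugate update: add total count to the shape and total exposure to the rate, giving Gamma(268, 83/2).
Posterior variance = α'/β'² = 268/(6889/4) = 1072/6889.

1072/6889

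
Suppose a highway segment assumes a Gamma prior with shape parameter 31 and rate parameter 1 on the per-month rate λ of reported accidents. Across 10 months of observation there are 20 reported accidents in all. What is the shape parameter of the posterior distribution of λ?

Total count 20 over total exposure 10 months.
Conjugate update: add total count to the shape and total exposure to the rate, giving Gamma(51, 11).

51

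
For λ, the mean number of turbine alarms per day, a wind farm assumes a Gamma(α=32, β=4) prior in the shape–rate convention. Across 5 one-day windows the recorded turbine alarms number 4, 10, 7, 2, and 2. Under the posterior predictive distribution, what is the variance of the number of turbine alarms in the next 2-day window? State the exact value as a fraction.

Total count: 4 + 10 + 7 + 2 + 2 = 25.
Total exposure: 5 days.
Conjugate update: add total count to the shape and total exposure to the rate, giving Gamma(57, 9).
The posterior predictive for a window of length T is Negative Binomial with variance T·α'·(β'+T)/β'² = 2·57·11/81 = 418/27.

418/27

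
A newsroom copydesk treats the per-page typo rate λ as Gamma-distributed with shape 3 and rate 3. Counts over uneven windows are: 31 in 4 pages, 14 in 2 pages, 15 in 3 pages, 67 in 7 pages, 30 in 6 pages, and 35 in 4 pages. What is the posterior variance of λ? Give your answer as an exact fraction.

195/841

Total count: 31 + 14 + 15 + 67 + 30 + 35 = 192.
Total exposure: 4 + 2 + 3 + 7 + 6 + 4 = 26 pages.
Gamma(α, β) with Poisson data over total exposure Σt gives posterior Gamma(α+Σx, β+Σt) = Gamma(195, 29).
Posterior variance = α'/β'² = 195/841.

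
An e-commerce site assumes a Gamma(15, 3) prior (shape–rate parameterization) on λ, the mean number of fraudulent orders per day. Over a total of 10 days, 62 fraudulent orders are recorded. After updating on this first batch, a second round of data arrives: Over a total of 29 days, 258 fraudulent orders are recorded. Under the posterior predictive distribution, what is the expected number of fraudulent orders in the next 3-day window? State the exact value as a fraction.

335/14

Total count 62 over total exposure 10 days.
After the first batch: Gamma(15 + 62, 3 + 10) = Gamma(77, 13).
Total count 258 over total exposure 29 days.
After the second batch: Gamma(77 + 258, 13 + 29) = Gamma(335, 42).
Predictive mean over a 3-day window = T·E[λ|data] = 3·335/42 = 335/14.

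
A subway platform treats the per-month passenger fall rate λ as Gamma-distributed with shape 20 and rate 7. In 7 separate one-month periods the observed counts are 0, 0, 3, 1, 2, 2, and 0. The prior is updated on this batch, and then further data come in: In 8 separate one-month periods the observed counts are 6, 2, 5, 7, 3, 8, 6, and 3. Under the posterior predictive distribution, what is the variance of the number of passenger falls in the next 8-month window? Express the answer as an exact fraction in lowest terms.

4080/121

Total count: 0 + 0 + 3 + 1 + 2 + 2 + 0 = 8.
Total exposure: 7 months.
After the first batch: Gamma(20 + 8, 7 + 7) = Gamma(28, 14).
Total count: 6 + 2 + 5 + 7 + 3 + 8 + 6 + 3 = 40.
Total exposure: 8 months.
After the second batch: Gamma(28 + 40, 14 + 8) = Gamma(68, 22).
The posterior predictive for a window of length T is Negative Binomial with variance T·α'·(β'+T)/β'² = 8·68·30/484 = 4080/121.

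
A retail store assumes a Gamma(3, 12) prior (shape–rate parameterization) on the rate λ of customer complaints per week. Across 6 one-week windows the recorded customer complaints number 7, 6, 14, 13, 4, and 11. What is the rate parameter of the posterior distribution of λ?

18

Total count: 7 + 6 + 14 + 13 + 4 + 11 = 55.
Total exposure: 6 weeks.
Conjugate update: add total count to the shape and total exposure to the rate, giving Gamma(58, 18).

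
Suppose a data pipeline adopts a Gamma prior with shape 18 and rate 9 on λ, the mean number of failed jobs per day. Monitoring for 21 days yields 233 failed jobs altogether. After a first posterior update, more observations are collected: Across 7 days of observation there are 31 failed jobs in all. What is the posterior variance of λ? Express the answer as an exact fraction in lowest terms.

Total count 233 over total exposure 21 days.
After the first batch: Gamma(18 + 233, 9 + 21) = Gamma(251, 30).
Total count 31 over total exposure 7 days.
After the second batch: Gamma(251 + 31, 30 + 7) = Gamma(282, 37).
Posterior variance = α'/β'² = 282/1369.

282/1369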